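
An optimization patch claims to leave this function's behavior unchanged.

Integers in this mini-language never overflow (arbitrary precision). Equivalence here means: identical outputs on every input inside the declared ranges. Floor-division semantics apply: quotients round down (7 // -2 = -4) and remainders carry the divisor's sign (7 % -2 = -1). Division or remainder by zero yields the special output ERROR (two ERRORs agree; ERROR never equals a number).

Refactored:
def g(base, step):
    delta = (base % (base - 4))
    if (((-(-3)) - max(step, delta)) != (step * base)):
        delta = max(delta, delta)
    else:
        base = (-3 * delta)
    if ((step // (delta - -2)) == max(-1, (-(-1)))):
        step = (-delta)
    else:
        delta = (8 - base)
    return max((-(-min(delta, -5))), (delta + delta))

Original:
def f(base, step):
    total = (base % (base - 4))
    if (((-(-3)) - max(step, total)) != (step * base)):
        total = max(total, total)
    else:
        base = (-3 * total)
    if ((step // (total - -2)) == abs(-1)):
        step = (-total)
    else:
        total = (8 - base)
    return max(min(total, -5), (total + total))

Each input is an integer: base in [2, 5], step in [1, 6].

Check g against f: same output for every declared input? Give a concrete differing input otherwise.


This is a faithful refactor — local variable names differ, min/max/abs usage differs, constant usage differs, but the computed results match everywhere.
Spot check at base=2, step=4 — f: total becomes 0; next (((-(-3)) - max(step, total)) != (step * base)) evaluates to true; next total becomes 0; next ((step // (total - -2)) == abs(-1)) evaluates to false; next total becomes 6; next final value 12. g: delta becomes 0; next (((-(-3)) - max(step, delta)) != (step * base)) evaluates to true; next delta becomes 0; next ((step // (delta - -2)) == max(-1, (-(-1)))) evaluates to false; next delta becomes 6; next final value 12. Both give 12.
Sweeping the whole domain (24 inputs) finds no disagreement.
verdict: equivalent


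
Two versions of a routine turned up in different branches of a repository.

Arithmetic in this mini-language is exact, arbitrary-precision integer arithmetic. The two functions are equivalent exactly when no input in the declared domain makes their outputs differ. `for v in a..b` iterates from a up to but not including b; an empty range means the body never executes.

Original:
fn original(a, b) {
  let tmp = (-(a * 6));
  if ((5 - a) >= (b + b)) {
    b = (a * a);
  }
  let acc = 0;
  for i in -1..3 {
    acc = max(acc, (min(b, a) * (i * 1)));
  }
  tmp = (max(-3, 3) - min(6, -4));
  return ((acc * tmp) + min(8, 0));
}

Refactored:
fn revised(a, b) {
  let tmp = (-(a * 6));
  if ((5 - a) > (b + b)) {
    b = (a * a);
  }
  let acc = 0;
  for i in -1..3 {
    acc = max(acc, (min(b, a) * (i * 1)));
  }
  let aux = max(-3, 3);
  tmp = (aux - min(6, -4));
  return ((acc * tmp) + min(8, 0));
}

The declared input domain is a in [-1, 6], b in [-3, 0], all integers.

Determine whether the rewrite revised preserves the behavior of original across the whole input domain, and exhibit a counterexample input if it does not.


Try a=5, b=0.
original: tmp := -30 | ((5 - a) >= (b + b)): true | b := 25 | acc := 0 | iter i=-1: | acc := 0 | iter i=0: | acc := 0 | iter i=1: | acc := 5 | iter i=2: | acc := 10 | tmp := 7 | result 70
revised: tmp := -30 | ((5 - a) > (b + b)): false | acc := 0 | iter i=-1: | acc := 0 | iter i=0: | acc := 0 | iter i=1: | acc := 0 | iter i=2: | acc := 0 | aux := 3 | tmp := 7 | result 0
70 != 0, so the rewrite changes behavior.
verdict: not equivalent; witness: a=5, b=0


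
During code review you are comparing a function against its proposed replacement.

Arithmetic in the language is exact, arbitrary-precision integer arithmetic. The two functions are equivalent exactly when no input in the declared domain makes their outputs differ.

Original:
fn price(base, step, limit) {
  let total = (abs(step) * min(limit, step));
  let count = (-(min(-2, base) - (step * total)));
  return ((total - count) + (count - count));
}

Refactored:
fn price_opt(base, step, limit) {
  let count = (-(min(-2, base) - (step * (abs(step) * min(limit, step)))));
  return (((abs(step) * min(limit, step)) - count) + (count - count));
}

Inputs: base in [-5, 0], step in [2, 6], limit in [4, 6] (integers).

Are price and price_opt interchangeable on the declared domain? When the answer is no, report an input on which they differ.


The two are interchangeable: local variable names differ; also statement counts differ; also arithmetic usage differs; also min/max/abs usage differs, and every declared input agrees.
Tracing base=0, step=4, limit=6: price: total := 16 | count := 66 | result -50 | price_opt: count := 66 | result -50 — matching result -50.
Checked all 90 inputs in the declared domain: the outputs agree on every one.
verdict: equivalent


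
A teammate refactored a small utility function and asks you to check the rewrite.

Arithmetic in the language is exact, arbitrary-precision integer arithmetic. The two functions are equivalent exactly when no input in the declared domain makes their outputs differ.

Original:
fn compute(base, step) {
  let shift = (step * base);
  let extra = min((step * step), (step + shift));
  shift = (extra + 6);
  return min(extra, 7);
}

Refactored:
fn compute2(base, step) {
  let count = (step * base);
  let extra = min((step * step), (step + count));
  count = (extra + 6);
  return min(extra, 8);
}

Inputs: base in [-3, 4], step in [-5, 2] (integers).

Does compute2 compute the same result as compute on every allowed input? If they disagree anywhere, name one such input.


There is a counterexample at base=-3, step=-5: 7 on one side, 8 on the other.
compute: shift=15, then extra=10, then shift=16, then returns 7
compute2: count=15, then extra=10, then count=16, then returns 8
verdict: not equivalent; witness: base=-3, step=-5


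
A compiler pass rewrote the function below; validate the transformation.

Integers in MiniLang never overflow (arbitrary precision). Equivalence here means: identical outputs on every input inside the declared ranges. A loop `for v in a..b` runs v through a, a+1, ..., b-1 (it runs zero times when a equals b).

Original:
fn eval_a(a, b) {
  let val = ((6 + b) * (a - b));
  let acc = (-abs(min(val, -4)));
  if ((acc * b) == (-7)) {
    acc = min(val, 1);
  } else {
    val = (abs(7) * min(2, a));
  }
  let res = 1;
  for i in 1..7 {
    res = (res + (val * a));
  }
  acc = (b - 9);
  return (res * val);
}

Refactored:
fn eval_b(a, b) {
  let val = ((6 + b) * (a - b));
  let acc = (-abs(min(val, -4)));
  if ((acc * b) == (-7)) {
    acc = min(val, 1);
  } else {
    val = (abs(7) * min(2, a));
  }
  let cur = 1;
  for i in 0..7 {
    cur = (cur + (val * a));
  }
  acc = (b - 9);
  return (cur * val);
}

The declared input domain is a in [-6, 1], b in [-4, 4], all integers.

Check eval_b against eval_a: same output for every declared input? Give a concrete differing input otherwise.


a=-6, b=-4 yields -63546 from eval_a but -74130 from eval_b.
verdict: not equivalent; witness: a=-6, b=-4


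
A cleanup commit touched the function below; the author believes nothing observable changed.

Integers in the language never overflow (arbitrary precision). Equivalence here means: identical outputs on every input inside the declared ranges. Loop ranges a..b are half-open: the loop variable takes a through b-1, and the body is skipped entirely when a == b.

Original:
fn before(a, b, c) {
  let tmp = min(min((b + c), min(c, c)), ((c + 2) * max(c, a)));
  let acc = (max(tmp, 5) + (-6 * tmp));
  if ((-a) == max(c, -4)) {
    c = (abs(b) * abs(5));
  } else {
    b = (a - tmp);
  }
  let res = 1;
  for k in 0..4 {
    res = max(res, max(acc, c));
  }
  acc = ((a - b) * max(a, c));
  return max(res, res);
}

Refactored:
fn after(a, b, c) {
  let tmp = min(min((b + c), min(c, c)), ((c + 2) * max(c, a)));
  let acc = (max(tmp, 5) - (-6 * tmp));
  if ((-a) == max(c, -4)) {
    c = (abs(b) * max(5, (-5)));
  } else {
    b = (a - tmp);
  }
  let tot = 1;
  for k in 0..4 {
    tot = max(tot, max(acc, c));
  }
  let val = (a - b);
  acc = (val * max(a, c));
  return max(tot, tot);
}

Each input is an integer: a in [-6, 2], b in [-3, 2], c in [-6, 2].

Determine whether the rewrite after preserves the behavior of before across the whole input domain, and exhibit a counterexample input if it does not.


a=-6, b=-3, c=-6 yields 59 from before but 1 from after.
verdict: not equivalent; witness: a=-6, b=-3, c=-6


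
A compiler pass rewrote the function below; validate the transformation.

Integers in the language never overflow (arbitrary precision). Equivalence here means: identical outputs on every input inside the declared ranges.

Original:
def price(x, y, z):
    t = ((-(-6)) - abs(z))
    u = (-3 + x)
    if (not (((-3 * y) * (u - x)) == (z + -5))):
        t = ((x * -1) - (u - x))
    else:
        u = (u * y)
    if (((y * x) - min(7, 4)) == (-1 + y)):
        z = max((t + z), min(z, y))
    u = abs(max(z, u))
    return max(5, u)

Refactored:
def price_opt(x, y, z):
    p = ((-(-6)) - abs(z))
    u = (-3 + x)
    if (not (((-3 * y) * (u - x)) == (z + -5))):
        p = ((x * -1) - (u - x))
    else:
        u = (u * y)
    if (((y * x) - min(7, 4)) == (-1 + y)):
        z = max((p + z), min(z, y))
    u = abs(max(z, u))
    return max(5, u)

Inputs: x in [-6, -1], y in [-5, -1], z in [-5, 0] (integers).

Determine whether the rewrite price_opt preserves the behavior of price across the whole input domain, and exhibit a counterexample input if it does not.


Side by side, the visible changes include: local variable names differ.
Spot check at x=-4, y=-3, z=0 — price: t = 6; u = -7; (not (((-3 * y) * (u - x)) == (z + -5))) -> true; t = 7; (((y * x) - min(7, 4)) == (-1 + y)) -> false; u = 0; return 5. price_opt: p = 6; u = -7; (not (((-3 * y) * (u - x)) == (z + -5))) -> true; p = 7; (((y * x) - min(7, 4)) == (-1 + y)) -> false; u = 0; return 5. Both give 5.
Checked all 180 inputs in the declared domain: the outputs agree on every one.
verdict: equivalent


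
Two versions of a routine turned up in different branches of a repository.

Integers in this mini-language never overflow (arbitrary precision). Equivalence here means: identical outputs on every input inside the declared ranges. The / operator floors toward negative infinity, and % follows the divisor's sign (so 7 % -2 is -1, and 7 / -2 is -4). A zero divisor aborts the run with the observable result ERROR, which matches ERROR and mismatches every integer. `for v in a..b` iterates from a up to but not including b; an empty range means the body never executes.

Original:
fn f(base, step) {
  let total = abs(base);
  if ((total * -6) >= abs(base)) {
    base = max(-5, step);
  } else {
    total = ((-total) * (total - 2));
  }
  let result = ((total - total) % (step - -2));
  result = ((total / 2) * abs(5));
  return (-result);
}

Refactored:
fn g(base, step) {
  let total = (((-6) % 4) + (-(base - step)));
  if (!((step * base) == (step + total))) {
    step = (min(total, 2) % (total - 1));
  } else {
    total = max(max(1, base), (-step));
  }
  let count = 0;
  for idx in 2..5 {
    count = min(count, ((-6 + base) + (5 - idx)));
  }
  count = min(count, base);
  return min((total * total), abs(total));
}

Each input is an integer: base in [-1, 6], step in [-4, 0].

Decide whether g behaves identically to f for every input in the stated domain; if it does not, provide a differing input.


Try base=-1, step=-4.
f: total becomes 1; next ((total * -6) >= abs(base)) evaluates to false; next total becomes 1; next result becomes 0; next result becomes 0; next final value 0
g: total becomes -1; next (!((step * base) == (step + total))) evaluates to true; next step becomes -1; next count becomes 0; next at idx=2:; next count becomes -4; next at idx=3:; next count becomes -5; next at idx=4:; next count becomes -6; next count becomes -6; next final value 1
0 against 1: the behavior changed.
verdict: not equivalent; witness: base=-1, step=-4


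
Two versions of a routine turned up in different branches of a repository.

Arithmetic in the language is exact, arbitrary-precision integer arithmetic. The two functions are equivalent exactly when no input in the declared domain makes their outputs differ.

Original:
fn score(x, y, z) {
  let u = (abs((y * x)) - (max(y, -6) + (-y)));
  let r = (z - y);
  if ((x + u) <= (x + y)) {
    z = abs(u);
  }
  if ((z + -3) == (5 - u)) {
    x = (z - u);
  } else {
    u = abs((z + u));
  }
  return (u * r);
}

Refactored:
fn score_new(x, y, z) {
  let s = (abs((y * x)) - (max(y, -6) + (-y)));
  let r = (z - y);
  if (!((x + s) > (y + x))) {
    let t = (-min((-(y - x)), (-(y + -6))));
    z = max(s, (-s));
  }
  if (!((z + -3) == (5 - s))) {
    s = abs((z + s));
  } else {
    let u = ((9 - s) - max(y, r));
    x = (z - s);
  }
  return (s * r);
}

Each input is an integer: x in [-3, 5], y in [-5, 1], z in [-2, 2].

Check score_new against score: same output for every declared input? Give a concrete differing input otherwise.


One difference looks behavioral, but it never changes the outcome for any declared input.
One worked example (x=-2, y=-3, z=0) — score: u becomes 6; next r becomes 3; next ((x + u) <= (x + y)) evaluates to false; next ((z + -3) == (5 - u)) evaluates to false; next u becomes 6; next final value 18; score_new: s becomes 6; next r becomes 3; next (!((x + s) > (y + x))) evaluates to false; next (!((z + -3) == (5 - s))) evaluates to true; next s becomes 6; next final value 18; agreement on 18.
Every one of the 315 inputs gives matching results.
verdict: equivalent


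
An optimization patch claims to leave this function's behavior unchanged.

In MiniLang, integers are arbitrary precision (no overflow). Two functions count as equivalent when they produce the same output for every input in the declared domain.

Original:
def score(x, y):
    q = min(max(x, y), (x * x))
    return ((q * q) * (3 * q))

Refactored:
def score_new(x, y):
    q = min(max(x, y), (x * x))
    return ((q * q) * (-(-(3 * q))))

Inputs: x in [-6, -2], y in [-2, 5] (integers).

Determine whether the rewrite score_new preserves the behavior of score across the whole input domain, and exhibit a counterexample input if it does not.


Comparing the listings, the differences include: same computation, different form.
Tracing x=-6, y=-2: score: q becomes -2; next final value -24 | score_new: q becomes -2; next final value -24 — matching result -24.
Every one of the 40 inputs gives matching results.
verdict: equivalent


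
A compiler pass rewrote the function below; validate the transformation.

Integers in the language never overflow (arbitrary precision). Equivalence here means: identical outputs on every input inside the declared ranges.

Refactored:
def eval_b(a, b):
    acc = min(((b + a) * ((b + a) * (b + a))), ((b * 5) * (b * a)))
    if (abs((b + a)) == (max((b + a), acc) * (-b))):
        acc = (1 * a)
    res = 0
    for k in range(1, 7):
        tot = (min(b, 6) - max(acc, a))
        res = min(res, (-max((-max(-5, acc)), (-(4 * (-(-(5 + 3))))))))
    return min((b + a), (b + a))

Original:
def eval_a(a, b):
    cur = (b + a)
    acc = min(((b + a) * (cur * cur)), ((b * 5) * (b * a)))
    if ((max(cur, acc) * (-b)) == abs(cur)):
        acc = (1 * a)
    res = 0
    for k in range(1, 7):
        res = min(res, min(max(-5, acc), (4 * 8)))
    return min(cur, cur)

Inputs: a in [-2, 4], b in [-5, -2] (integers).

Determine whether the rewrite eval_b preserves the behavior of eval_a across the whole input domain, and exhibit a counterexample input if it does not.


This is a faithful refactor — min/max/abs usage differs, local variable names differ, arithmetic usage differs, constant usage differs, but the computed results match everywhere.
Spot check at a=3, b=-3 — eval_a: cur := 0 | acc := 0 | ((max(cur, acc) * (-b)) == abs(cur)): true | acc := 3 | res := 0 | iter k=1: | res := 0 | iter k=2: | res := 0 | iter k=3: | res := 0 | iter k=4: | res := 0 | iter k=5: | res := 0 | iter k=6: | res := 0 | result 0. eval_b: acc := 0 | (abs((b + a)) == (max((b + a), acc) * (-b))): true | acc := 3 | res := 0 | iter k=1: | tot := -6 | res := 0 | iter k=2: | tot := -6 | res := 0 | iter k=3: | tot := -6 | res := 0 | iter k=4: | tot := -6 | res := 0 | iter k=5: | tot := -6 | res := 0 | iter k=6: | tot := -6 | res := 0 | result 0. Both give 0.
Checked all 28 inputs in the declared domain: the outputs agree on every one.
verdict: equivalent


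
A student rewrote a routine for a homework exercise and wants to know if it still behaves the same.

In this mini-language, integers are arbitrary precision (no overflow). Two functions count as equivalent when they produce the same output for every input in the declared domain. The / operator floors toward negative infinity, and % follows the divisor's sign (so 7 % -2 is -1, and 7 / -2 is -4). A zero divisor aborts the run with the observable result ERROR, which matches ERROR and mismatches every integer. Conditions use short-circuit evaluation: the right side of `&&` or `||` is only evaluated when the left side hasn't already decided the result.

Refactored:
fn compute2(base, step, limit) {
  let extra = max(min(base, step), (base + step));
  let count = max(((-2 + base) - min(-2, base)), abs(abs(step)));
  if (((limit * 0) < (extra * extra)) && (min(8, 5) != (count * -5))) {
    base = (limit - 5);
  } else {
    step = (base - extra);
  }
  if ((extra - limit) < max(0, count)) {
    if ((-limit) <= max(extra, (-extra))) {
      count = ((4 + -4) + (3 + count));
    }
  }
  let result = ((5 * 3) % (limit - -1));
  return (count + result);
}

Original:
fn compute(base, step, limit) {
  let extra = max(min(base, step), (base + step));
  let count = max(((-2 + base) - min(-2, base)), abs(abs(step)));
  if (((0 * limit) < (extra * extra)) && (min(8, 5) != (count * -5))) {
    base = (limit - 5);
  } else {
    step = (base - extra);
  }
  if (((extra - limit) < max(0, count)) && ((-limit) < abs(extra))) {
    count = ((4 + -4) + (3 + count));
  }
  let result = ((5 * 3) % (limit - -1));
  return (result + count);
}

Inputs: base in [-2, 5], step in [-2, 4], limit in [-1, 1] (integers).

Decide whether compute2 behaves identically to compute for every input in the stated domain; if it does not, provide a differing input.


There is a counterexample at base=-2, step=2, limit=0: 2 on one side, 5 on the other.
compute: extra := 0 | count := 2 | (((0 * limit) < (extra * extra)) && (min(8, 5) != (count * -5))): false | step := -2 | (((extra - limit) < max(0, count)) && ((-limit) < abs(extra))): false | result := 0 | result 2
compute2: extra := 0 | count := 2 | (((limit * 0) < (extra * extra)) && (min(8, 5) != (count * -5))): false | step := -2 | ((extra - limit) < max(0, count)): true | ((-limit) <= max(extra, (-extra))): true | count := 5 | result := 0 | result 5
verdict: not equivalent; witness: base=-2, step=2, limit=0


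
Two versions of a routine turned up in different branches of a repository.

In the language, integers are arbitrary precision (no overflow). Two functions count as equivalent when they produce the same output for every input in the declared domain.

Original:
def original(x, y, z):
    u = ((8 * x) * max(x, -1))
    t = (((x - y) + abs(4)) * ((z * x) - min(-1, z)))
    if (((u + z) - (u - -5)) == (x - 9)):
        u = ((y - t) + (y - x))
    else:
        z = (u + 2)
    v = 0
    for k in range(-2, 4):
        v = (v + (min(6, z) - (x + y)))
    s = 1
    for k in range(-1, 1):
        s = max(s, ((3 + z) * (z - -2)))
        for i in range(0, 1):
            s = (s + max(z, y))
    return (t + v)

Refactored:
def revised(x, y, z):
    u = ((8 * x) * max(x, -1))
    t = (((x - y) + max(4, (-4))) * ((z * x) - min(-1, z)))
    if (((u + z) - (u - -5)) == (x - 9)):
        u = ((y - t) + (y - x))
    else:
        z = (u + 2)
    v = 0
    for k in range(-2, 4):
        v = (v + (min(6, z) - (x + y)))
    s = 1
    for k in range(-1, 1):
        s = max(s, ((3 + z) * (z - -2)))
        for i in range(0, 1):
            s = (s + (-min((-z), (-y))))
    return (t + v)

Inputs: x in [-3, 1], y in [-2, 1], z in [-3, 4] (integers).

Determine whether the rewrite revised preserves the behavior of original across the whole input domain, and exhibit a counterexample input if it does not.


Equivalent — the differences include constant usage differs, min/max/abs usage differs, yet no declared input distinguishes the two.
Tracing x=-1, y=0, z=3: original: u becomes 8; next t becomes -6; next (((u + z) - (u - -5)) == (x - 9)) evaluates to false; next z becomes 10; next v becomes 0; next at k=-2:; next v becomes 7; next at k=-1:; next v becomes 14; next at k=0:; next v becomes 21; next at k=1:; next v becomes 28; next at k=2:; next v becomes 35; next at k=3:; next v becomes 42; next s becomes 1; next at k=-1:; next s becomes 156; next at i=0:; next s becomes 166; next at k=0:; next s becomes 166; next at i=0:; next s becomes 176; next final value 36 | revised: u becomes 8; next t becomes -6; next (((u + z) - (u - -5)) == (x - 9)) evaluates to false; next z becomes 10; next v becomes 0; next at k=-2:; next v becomes 7; next at k=-1:; next v becomes 14; next at k=0:; next v becomes 21; next at k=1:; next v becomes 28; next at k=2:; next v becomes 35; next at k=3:; next v becomes 42; next s becomes 1; next at k=-1:; next s becomes 156; next at i=0:; next s becomes 166; next at k=0:; next s becomes 166; next at i=0:; next s becomes 176; next final value 36 — matching result 36.
Sweeping the whole domain (160 inputs) finds no disagreement.
verdict: equivalent


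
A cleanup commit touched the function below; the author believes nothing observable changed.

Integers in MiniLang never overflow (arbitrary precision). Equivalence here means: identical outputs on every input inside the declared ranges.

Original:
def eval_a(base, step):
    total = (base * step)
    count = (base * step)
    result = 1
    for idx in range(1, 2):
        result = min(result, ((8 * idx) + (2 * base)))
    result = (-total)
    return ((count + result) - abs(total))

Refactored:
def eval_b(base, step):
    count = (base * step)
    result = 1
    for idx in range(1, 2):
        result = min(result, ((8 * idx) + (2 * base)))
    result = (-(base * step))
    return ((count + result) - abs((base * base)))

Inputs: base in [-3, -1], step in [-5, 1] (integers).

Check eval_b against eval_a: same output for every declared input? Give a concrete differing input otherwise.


There is a counterexample at base=-3, step=-5: -15 on one side, -9 on the other.
eval_a: total = 15; count = 15; result = 1; [idx=1]; result = 1; result = -15; return -15
eval_b: count = 15; result = 1; [idx=1]; result = 1; result = -15; return -9
verdict: not equivalent; witness: base=-3, step=-5


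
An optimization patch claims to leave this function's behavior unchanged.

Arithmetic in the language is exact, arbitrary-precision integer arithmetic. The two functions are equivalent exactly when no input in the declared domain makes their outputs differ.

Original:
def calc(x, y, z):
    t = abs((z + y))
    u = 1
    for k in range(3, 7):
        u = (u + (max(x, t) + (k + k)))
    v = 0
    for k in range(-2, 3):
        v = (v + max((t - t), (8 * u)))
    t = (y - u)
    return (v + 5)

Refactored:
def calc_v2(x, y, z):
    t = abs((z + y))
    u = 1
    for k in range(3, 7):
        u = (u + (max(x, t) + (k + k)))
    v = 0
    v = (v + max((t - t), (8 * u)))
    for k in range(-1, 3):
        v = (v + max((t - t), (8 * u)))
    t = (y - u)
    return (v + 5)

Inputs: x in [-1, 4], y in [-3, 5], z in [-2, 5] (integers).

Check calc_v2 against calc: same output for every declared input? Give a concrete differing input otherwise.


Side by side, the visible changes include: statement counts differ; and min/max/abs usage differs; and loop structure differs; and arithmetic usage differs; and constant usage differs.
One worked example (x=2, y=3, z=3) — calc: t = 6; u = 1; [k=3]; u = 13; [k=4]; u = 27; [k=5]; u = 43; [k=6]; u = 61; v = 0; [k=-2]; v = 488; [k=-1]; v = 976; [k=0]; v = 1464; [k=1]; v = 1952; [k=2]; v = 2440; t = -58; return 2445; calc_v2: t = 6; u = 1; [k=3]; u = 13; [k=4]; u = 27; [k=5]; u = 43; [k=6]; u = 61; v = 0; v = 488; [k=-1]; v = 976; [k=0]; v = 1464; [k=1]; v = 1952; [k=2]; v = 2440; t = -58; return 2445; agreement on 2445.
Sweeping the whole domain (432 inputs) finds no disagreement.
verdict: equivalent


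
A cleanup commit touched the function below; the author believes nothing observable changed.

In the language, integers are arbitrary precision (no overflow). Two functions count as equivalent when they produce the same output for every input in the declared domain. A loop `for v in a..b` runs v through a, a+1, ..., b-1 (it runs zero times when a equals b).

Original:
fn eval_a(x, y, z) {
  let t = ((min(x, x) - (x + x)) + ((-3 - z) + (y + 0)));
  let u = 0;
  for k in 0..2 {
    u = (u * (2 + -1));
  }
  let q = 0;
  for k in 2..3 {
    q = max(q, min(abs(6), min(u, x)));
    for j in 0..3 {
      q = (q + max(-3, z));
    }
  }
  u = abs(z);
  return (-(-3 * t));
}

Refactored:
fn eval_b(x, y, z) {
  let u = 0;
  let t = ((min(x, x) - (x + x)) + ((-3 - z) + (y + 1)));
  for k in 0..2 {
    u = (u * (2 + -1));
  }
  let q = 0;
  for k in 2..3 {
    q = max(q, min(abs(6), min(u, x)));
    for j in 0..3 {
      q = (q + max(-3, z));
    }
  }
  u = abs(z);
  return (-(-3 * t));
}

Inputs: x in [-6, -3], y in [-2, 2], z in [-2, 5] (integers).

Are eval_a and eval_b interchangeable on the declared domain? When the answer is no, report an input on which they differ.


Evaluate both at x=-6, y=-2, z=-2.
eval_a: t = 3; u = 0; [k=0]; u = 0; [k=1]; u = 0; q = 0; [k=2]; q = 0; [j=0]; q = -2; [j=1]; q = -4; [j=2]; q = -6; u = 2; return 9
eval_b: u = 0; t = 4; [k=0]; u = 0; [k=1]; u = 0; q = 0; [k=2]; q = 0; [j=0]; q = -2; [j=1]; q = -4; [j=2]; q = -6; u = 2; return 12
9 against 12: the behavior changed.
verdict: not equivalent; witness: x=-6, y=-2, z=-2


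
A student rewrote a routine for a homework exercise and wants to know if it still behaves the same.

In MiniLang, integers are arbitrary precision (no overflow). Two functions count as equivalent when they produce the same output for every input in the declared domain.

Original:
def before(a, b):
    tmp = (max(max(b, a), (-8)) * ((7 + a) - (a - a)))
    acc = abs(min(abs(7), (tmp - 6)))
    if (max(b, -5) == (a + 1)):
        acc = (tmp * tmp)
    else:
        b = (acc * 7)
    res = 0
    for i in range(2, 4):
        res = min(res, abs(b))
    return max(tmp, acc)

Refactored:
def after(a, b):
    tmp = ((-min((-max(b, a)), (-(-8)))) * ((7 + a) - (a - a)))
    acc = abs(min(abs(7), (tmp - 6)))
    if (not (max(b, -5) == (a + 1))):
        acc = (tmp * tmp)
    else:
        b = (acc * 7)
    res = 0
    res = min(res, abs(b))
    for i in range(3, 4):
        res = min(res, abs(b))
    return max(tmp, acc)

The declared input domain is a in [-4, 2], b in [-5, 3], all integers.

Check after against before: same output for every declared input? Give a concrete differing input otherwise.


The rewrite breaks on a=-4, b=-5, where the results are 18 and 144.
before: tmp becomes -12; next acc becomes 18; next (max(b, -5) == (a + 1)) evaluates to false; next b becomes 126; next res becomes 0; next at i=2:; next res becomes 0; next at i=3:; next res becomes 0; next final value 18
after: tmp becomes -12; next acc becomes 18; next (not (max(b, -5) == (a + 1))) evaluates to true; next acc becomes 144; next res becomes 0; next res becomes 0; next at i=3:; next res becomes 0; next final value 144
verdict: not equivalent; witness: a=-4, b=-5


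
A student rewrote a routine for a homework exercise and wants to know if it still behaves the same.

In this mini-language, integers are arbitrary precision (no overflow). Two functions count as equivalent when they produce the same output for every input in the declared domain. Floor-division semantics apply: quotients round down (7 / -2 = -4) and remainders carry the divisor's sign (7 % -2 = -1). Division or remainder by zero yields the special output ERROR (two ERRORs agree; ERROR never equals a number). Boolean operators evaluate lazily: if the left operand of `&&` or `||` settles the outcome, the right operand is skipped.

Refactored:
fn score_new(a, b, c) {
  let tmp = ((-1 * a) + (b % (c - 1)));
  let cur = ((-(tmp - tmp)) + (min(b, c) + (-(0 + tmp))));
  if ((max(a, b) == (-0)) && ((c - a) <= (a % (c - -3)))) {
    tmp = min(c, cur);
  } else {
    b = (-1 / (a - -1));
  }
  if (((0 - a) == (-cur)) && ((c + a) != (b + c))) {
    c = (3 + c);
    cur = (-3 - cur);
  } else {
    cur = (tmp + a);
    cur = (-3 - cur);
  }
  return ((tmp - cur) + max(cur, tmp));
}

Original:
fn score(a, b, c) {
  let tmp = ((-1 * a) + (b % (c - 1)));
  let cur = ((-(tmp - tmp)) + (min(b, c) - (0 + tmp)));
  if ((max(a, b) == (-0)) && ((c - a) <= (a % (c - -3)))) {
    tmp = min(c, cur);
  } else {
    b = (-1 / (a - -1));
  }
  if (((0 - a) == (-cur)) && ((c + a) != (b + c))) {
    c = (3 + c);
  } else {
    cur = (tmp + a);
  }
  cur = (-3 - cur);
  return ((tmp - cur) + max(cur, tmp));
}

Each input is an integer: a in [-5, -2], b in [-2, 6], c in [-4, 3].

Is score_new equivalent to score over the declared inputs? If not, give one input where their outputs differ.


Although constant usage differs, plus arithmetic usage differs, plus statement counts differ, 288/288 inputs agree.
verdict: equivalent


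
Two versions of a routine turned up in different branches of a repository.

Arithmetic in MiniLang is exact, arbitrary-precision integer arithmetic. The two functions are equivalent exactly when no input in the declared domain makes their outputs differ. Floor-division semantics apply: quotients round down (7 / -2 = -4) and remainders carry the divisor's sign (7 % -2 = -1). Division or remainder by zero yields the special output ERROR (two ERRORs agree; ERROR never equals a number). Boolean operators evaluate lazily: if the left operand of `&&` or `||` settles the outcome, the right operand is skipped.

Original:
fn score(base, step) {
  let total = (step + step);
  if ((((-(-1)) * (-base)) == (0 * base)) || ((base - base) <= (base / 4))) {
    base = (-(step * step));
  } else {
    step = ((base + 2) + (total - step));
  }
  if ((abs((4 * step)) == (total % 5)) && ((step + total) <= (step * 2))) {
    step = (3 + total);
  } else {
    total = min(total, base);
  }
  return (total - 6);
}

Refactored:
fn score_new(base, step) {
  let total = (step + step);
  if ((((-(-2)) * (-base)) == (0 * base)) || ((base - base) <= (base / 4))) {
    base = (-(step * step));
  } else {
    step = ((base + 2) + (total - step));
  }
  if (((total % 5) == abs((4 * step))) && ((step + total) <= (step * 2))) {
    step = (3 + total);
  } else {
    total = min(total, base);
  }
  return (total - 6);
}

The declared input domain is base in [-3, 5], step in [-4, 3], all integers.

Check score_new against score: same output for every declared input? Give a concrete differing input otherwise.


The edit looks behavioral (`-1` became `-2`), but over these ranges it never changes the outcome.
Spot check at base=0, step=1 — score: total := 2 | ((((-(-1)) * (-base)) == (0 * base)) || ((base - base) <= (base / 4))): true | base := -1 | ((abs((4 * step)) == (total % 5)) && ((step + total) <= (step * 2))): false | total := -1 | result -7. score_new: total := 2 | ((((-(-2)) * (-base)) == (0 * base)) || ((base - base) <= (base / 4))): true | base := -1 | (((total % 5) == abs((4 * step))) && ((step + total) <= (step * 2))): false | total := -1 | result -7. Both give -7.
Checked all 72 inputs in the declared domain: the outputs agree on every one.
verdict: equivalent


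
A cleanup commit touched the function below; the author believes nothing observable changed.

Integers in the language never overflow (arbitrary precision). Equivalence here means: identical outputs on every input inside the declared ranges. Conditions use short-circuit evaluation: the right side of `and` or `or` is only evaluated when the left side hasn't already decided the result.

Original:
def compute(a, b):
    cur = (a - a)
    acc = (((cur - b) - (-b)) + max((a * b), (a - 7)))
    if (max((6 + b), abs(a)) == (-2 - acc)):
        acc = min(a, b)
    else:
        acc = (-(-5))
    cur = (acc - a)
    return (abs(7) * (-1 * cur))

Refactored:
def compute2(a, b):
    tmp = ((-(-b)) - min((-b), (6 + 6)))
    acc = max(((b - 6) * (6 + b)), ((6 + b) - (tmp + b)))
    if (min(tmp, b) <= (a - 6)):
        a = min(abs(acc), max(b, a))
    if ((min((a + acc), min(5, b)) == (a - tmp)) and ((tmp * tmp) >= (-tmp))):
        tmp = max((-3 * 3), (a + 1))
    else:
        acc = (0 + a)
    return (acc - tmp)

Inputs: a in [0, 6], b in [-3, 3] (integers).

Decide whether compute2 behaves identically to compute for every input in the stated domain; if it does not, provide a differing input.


On input a=0, b=-3, compute returns -35 while compute2 returns 6.
verdict: not equivalent; witness: a=0, b=-3


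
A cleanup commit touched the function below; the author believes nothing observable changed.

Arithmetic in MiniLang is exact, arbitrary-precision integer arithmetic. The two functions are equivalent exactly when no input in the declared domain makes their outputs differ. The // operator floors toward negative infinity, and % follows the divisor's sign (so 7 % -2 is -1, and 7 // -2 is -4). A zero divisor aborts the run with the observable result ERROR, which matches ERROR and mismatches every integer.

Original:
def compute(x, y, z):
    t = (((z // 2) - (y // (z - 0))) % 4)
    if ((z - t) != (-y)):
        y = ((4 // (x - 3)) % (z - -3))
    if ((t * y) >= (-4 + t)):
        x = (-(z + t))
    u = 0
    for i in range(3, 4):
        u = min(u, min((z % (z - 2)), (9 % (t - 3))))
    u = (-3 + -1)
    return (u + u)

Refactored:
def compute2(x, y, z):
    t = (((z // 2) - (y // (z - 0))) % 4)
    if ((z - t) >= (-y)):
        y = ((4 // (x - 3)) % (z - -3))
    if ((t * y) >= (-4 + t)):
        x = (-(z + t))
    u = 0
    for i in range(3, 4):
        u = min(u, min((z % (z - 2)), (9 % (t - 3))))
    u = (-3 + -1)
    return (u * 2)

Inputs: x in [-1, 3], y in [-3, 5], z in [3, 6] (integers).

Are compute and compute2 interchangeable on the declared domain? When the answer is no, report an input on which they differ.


Run the pair on x=3, y=-3, z=3.
compute: t = 2; ((z - t) != (-y)) -> true; division by zero -> ERROR
compute2: t = 2; ((z - t) >= (-y)) -> false; ((t * y) >= (-4 + t)) -> false; u = 0; [i=3]; u = 0; u = -4; return -8
ERROR and -8 differ, so these are not the same function on this domain.
verdict: not equivalent; witness: x=3, y=-3, z=3


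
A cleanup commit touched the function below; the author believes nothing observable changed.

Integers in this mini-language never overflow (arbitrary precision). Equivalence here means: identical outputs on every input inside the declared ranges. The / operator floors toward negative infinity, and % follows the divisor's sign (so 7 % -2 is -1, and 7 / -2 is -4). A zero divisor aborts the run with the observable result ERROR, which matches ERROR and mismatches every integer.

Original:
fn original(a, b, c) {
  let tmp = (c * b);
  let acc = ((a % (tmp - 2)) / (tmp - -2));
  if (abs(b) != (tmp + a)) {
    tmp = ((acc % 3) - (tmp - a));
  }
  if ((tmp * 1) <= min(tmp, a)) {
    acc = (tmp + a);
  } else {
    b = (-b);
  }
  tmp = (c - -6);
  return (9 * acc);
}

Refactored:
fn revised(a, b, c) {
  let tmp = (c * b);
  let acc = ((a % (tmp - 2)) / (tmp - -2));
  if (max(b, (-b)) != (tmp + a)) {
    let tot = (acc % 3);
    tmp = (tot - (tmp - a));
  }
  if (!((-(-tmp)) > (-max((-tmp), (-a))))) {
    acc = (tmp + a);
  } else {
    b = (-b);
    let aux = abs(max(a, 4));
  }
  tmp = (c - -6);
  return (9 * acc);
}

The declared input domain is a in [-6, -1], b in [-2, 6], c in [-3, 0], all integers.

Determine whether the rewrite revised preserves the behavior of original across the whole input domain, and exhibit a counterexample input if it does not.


Reading the diff, among the changes: constant usage differs, plus local variable names differ, plus boolean connective usage differs, plus statement counts differ, plus comparison usage differs, plus min/max/abs usage differs, plus arithmetic usage differs.
Spot check at a=-5, b=3, c=-1 — original: tmp := -3 | acc := 0 | (abs(b) != (tmp + a)): true | tmp := -2 | ((tmp * 1) <= min(tmp, a)): false | b := -3 | tmp := 5 | result 0. revised: tmp := -3 | acc := 0 | (max(b, (-b)) != (tmp + a)): true | tot := 0 | tmp := -2 | (!((-(-tmp)) > (-max((-tmp), (-a))))): false | b := -3 | aux := 4 | tmp := 5 | result 0. Both give 0.
Checked all 216 inputs in the declared domain: the outputs agree on every one.
verdict: equivalent


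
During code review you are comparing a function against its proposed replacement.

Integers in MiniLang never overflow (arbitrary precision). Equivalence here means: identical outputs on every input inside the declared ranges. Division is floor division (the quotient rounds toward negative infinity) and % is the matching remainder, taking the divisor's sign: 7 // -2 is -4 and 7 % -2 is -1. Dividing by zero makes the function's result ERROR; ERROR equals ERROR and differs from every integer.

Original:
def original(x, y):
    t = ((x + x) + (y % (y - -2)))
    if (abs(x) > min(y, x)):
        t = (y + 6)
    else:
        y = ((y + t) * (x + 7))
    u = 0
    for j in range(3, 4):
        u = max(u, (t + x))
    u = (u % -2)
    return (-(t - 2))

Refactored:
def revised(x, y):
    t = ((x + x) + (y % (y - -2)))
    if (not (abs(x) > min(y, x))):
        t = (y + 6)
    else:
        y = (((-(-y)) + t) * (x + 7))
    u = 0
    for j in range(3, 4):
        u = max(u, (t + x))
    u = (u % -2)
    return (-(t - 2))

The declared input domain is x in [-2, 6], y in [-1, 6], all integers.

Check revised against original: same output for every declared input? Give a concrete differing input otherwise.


Not equivalent: x=-2, y=-1 separates them (-3 vs 6).
original: t becomes -4; next (abs(x) > min(y, x)) evaluates to true; next t becomes 5; next u becomes 0; next at j=3:; next u becomes 3; next u becomes -1; next final value -3
revised: t becomes -4; next (not (abs(x) > min(y, x))) evaluates to false; next y becomes -25; next u becomes 0; next at j=3:; next u becomes 0; next u becomes 0; next final value 6
verdict: not equivalent; witness: x=-2, y=-1


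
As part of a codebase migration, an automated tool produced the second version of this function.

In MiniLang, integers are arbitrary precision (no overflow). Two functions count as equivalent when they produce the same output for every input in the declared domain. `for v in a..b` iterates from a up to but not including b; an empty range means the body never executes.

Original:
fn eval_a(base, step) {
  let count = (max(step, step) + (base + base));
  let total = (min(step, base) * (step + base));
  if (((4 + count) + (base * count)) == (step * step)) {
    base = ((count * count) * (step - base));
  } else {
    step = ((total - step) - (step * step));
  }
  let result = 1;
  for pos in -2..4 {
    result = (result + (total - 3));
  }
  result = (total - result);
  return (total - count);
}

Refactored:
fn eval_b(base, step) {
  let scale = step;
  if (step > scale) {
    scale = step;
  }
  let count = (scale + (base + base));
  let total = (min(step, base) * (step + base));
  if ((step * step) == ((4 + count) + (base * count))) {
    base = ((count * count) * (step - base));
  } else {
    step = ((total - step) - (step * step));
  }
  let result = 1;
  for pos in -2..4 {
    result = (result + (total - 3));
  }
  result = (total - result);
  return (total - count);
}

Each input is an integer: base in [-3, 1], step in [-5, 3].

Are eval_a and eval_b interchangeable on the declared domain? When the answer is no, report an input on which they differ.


The two are interchangeable: min/max/abs usage differs; and statement counts differ; and local variable names differ; and comparison usage differs; and branching structure differs, and every declared input agrees.
Spot check at base=0, step=-3 — eval_a: count=-3, then total=9, then (((4 + count) + (base * count)) == (step * step)) is false, then step=3, then result=1, then (pos=-2), then result=7, then (pos=-1), then result=13, then (pos=0), then result=19, then (pos=1), then result=25, then (pos=2), then result=31, then (pos=3), then result=37, then result=-28, then returns 12. eval_b: scale=-3, then (step > scale) is false, then count=-3, then total=9, then ((step * step) == ((4 + count) + (base * count))) is false, then step=3, then result=1, then (pos=-2), then result=7, then (pos=-1), then result=13, then (pos=0), then result=19, then (pos=1), then result=25, then (pos=2), then result=31, then (pos=3), then result=37, then result=-28, then returns 12. Both give 12.
Every one of the 45 inputs gives matching results.
verdict: equivalent
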